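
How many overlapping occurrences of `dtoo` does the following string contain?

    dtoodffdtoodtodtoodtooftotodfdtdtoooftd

Sliding a length-4 window over the 39 characters (36 positions):
  position 1–4: dtoo
  position 8–11: dtoo
  position 15–18: dtoo
  position 19–22: dtoo
  position 32–35: dtoo

5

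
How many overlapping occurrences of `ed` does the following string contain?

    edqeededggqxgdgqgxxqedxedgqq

Sliding a length-2 window over the 28 characters (27 positions):
  position 1–2: ed
  position 5–6: ed
  position 7–8: ed
  position 21–22: ed
  position 24–25: ed

5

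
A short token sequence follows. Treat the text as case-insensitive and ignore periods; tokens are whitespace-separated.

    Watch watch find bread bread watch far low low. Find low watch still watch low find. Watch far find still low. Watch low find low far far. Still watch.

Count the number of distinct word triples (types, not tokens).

25

29 tokens → 27 trigram windows in total.
Repeated trigrams (each contributes count−1 duplicates):
  low find low: 2
  watch low find: 2
2 duplicate windows → 27 − 2 = 25 distinct.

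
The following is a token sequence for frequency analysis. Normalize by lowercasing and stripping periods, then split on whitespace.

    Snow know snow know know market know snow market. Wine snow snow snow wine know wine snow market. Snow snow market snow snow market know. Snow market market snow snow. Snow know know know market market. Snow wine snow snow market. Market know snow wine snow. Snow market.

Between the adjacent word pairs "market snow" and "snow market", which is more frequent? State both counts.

"snow market" (7 vs 4)

"market snow": 4 occurrences
"snow market": 7 occurrences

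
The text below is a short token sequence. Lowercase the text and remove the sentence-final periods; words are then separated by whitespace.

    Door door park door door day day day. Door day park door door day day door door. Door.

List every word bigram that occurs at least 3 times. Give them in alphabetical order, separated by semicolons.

day day; door day; door door

Bigram counts meeting the condition (at least 3 times):
  day day: 3
  door day: 3
  door door: 5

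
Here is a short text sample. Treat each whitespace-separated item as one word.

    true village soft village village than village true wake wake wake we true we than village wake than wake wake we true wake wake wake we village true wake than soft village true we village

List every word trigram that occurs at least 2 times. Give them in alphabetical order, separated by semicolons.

true wake wake; village true wake; wake wake wake; wake wake we; wake we true

Trigram counts meeting the condition (at least 2 times):
  true wake wake: 2
  village true wake: 2
  wake wake wake: 2
  wake wake we: 3
  wake we true: 2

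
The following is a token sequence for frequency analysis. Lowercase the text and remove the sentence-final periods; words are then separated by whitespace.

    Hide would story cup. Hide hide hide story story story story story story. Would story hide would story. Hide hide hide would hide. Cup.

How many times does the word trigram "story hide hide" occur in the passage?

Scanning the 22 overlapping trigram windows for "story hide hide":
  position 18–20: story hide hide

1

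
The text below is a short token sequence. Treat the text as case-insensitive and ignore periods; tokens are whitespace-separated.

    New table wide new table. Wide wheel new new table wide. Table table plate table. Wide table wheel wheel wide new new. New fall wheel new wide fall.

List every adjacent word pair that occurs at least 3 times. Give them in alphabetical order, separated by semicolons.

new new; new table; table wide

Bigram counts meeting the condition (at least 3 times):
  new new: 3
  new table: 3
  table wide: 4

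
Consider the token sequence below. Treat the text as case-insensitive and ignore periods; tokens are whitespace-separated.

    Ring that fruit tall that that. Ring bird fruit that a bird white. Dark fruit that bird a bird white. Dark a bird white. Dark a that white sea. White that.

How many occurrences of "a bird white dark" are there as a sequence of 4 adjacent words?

Scanning the 28 overlapping 4-gram windows for "a bird white dark":
  position 11–14: a bird white dark
  position 18–21: a bird white dark
  position 22–25: a bird white dark

3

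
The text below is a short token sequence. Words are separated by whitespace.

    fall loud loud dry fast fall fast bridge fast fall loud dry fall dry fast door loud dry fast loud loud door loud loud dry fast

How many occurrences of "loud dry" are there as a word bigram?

Scanning the 25 overlapping bigram windows for "loud dry":
  position 3–4: loud dry
  position 11–12: loud dry
  position 17–18: loud dry
  position 24–25: loud dry

4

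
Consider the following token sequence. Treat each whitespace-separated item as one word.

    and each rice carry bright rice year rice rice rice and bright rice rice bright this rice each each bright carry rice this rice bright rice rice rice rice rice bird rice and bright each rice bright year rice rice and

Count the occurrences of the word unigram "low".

0

Scanning the 41 tokens for "low":
  (none found)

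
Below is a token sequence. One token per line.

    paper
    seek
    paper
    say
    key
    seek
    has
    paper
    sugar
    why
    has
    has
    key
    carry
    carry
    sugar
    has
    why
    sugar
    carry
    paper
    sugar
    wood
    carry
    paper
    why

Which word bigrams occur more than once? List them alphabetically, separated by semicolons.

carry paper; paper sugar

Bigram counts meeting the condition (more than once):
  carry paper: 2
  paper sugar: 2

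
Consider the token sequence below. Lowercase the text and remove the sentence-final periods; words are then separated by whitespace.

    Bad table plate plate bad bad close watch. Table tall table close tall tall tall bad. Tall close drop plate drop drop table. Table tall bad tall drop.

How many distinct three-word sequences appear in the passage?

25

28 tokens → 26 trigram windows in total.
Repeated trigrams (each contributes count−1 duplicates):
  tall bad tall: 2
1 duplicate windows → 26 − 1 = 25 distinct.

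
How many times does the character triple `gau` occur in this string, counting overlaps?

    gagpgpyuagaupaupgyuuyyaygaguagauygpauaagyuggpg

2

Sliding a length-3 window over the 46 characters (44 positions):
  position 10–12: gau
  position 30–32: gau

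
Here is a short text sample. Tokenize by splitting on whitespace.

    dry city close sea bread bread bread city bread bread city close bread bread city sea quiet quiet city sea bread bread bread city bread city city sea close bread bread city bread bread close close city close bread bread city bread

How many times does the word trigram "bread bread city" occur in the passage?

6

Scanning the 40 overlapping trigram windows for "bread bread city":
  position 6–8: bread bread city
  position 9–11: bread bread city
  position 13–15: bread bread city
  position 22–24: bread bread city
  position 30–32: bread bread city
  position 39–41: bread bread city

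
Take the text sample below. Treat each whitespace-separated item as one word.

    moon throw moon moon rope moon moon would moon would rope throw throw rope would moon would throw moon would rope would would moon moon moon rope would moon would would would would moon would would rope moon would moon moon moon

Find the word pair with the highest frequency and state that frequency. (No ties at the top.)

"moon would", 7 times

Bigram frequencies (highest first):
  moon would: 7
  moon moon: 6
  would moon: 6
  would would: 5
  would rope: 3
  rope would: 3
  … (8 more, each ≤ 2)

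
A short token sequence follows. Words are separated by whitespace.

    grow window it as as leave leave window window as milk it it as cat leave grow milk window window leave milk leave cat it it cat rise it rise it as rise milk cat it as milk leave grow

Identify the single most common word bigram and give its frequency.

"it as", 4 times

Bigram frequencies (highest first):
  it as: 4
  window window: 2
  as milk: 2
  it it: 2
  leave grow: 2
  milk leave: 2
  … (23 more, each ≤ 2)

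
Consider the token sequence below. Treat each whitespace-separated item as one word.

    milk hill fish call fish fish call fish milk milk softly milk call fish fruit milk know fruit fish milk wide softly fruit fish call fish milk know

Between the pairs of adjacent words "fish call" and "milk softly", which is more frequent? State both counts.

"fish call": 3 occurrences
"milk softly": 1 occurrence

"fish call" (3 vs 1)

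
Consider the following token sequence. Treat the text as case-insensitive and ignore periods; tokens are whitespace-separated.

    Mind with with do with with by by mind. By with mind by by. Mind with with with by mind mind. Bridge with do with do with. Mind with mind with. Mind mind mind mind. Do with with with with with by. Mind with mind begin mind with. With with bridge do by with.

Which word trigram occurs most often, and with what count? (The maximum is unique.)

Trigram frequencies (highest first):
  with with with: 5
  mind with with: 3
  with do with: 3
  with with by: 3
  mind with mind: 3
  do with with: 2
  … (28 more, each ≤ 2)

"with with with", 5 times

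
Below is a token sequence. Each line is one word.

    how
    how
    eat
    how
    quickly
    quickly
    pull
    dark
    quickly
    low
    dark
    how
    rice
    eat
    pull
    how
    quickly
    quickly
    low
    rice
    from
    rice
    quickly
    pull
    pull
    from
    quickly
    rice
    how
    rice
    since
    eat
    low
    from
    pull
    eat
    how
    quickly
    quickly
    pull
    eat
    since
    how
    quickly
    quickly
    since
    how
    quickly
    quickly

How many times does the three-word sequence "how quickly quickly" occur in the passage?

5

Scanning the 47 overlapping trigram windows for "how quickly quickly":
  position 4–6: how quickly quickly
  position 16–18: how quickly quickly
  position 37–39: how quickly quickly
  position 43–45: how quickly quickly
  position 47–49: how quickly quickly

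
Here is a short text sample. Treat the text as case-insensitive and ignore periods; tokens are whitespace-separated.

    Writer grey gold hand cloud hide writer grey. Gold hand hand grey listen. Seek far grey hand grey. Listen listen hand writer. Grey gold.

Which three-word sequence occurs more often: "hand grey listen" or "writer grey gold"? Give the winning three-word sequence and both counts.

"writer grey gold" (3 vs 2)

"hand grey listen": 2 occurrences
"writer grey gold": 3 occurrences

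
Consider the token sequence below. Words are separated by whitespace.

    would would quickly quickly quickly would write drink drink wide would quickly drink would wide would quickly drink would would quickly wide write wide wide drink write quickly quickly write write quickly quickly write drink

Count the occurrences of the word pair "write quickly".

2

Scanning the 34 overlapping bigram windows for "write quickly":
  position 27–28: write quickly
  position 31–32: write quickly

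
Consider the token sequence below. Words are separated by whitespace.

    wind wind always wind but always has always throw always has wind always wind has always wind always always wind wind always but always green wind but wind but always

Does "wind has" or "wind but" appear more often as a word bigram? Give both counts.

"wind has": 1 occurrence
"wind but": 3 occurrences

"wind but" (3 vs 1)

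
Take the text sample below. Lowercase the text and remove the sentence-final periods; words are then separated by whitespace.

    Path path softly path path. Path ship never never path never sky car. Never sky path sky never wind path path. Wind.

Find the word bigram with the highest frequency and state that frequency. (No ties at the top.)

Bigram frequencies (highest first):
  path path: 4
  never sky: 2
  path softly: 1
  softly path: 1
  path ship: 1
  ship never: 1
  … (11 more, each ≤ 1)

"path path", 4 times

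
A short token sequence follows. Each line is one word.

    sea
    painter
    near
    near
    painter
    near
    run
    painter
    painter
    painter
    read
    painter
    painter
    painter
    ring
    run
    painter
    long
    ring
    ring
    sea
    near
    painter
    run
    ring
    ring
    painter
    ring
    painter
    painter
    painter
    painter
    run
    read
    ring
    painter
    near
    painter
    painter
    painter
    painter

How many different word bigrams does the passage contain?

41 tokens → 40 bigram windows in total.
Repeated bigrams (each contributes count−1 duplicates):
  painter painter: 10
  near painter: 3
  painter near: 3
  ring painter: 3
  painter ring: 2
  painter run: 2
  ring ring: 2
  run painter: 2
19 duplicate windows → 40 − 19 = 21 distinct.

21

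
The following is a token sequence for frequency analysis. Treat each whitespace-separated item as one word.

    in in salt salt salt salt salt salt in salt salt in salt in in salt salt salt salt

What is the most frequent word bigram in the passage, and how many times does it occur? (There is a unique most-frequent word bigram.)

"salt salt", 9 times

Bigram frequencies (highest first):
  salt salt: 9
  in salt: 4
  salt in: 3
  in in: 2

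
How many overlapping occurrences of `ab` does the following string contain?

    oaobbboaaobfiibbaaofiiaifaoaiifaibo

Sliding a length-2 window over the 35 characters (34 positions):
  (no match at any position)

0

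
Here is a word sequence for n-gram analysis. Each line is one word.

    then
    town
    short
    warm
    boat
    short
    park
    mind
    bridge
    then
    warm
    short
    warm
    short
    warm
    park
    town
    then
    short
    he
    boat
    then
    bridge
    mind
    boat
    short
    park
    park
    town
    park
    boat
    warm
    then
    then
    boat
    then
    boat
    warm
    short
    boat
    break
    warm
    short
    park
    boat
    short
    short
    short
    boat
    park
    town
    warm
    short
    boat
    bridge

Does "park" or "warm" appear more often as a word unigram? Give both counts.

"warm" (8 vs 7)

"park": 7 occurrences
"warm": 8 occurrences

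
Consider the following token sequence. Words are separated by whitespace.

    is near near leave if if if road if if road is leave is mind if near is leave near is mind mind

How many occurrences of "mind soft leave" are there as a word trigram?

Scanning the 21 overlapping trigram windows for "mind soft leave":
  (none found)

0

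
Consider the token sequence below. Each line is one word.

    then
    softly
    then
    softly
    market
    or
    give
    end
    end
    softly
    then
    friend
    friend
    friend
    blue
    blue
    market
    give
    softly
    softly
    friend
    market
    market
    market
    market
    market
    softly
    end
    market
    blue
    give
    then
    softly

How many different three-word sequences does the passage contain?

33 tokens → 31 trigram windows in total.
Repeated trigrams (each contributes count−1 duplicates):
  market market market: 3
2 duplicate windows → 31 − 2 = 29 distinct.

29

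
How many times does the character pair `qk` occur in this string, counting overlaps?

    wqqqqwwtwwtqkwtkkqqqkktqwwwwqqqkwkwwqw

Sliding a length-2 window over the 38 characters (37 positions):
  position 12–13: qk
  position 20–21: qk
  position 31–32: qk

3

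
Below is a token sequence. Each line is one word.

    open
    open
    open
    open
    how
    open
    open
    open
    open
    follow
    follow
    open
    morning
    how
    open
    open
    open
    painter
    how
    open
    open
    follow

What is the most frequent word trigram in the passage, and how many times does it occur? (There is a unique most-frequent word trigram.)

"open open open", 5 times

Trigram frequencies (highest first):
  open open open: 5
  how open open: 3
  open open follow: 2
  open open how: 1
  open how open: 1
  open follow follow: 1
  … (7 more, each ≤ 1)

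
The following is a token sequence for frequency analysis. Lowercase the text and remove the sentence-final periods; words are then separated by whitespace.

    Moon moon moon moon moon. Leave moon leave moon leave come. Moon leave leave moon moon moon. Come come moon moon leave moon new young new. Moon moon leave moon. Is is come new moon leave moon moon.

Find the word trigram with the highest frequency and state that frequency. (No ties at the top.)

"moon leave moon", 5 times

Trigram frequencies (highest first):
  moon leave moon: 5
  moon moon moon: 4
  moon moon leave: 3
  leave moon leave: 2
  leave moon moon: 2
  moon leave come: 1
  … (19 more, each ≤ 1)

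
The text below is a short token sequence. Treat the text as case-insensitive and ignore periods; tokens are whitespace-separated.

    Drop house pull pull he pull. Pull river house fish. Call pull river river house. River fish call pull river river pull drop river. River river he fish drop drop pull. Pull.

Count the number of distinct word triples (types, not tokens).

32 tokens → 30 trigram windows in total.
Repeated trigrams (each contributes count−1 duplicates):
  call pull river: 2
  fish call pull: 2
  pull river river: 2
3 duplicate windows → 30 − 3 = 27 distinct.

27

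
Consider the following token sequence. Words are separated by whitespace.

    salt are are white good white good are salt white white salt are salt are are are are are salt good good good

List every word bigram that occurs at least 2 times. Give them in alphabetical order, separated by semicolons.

Bigram counts meeting the condition (at least 2 times):
  are are: 5
  are salt: 3
  good good: 2
  salt are: 3
  white good: 2

are are; are salt; good good; salt are; white good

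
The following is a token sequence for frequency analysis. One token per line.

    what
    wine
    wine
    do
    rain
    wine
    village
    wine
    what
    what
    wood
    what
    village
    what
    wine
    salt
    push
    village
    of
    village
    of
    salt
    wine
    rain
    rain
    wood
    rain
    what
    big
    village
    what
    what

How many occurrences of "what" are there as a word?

Scanning the 32 tokens for "what":
  position 1: what
  position 9: what
  position 10: what
  position 12: what
  position 14: what
  position 28: what
  position 31: what
  position 32: what

8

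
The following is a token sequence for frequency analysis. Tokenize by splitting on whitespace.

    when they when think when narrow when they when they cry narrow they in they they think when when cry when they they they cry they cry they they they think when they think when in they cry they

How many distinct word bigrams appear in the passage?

39 tokens → 38 bigram windows in total.
Repeated bigrams (each contributes count−1 duplicates):
  they they: 5
  when they: 5
  they cry: 4
  think when: 4
  cry they: 3
  they think: 3
  in they: 2
  they when: 2
20 duplicate windows → 38 − 20 = 18 distinct.

18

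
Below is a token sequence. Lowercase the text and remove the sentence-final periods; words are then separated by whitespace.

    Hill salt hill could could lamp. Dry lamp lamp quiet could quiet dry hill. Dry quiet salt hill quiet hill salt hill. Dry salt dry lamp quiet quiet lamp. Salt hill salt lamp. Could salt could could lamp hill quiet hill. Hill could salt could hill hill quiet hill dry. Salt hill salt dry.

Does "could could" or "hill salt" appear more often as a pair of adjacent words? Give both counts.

"could could": 2 occurrences
"hill salt": 4 occurrences

"hill salt" (4 vs 2)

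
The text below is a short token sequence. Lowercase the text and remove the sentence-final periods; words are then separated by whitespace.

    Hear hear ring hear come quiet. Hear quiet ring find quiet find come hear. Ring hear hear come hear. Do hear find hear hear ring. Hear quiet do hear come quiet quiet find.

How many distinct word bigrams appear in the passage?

33 tokens → 32 bigram windows in total.
Repeated bigrams (each contributes count−1 duplicates):
  hear come: 3
  hear hear: 3
  hear ring: 3
  ring hear: 3
  come hear: 2
  come quiet: 2
  do hear: 2
  hear quiet: 2
  … (1 more repeated)
13 duplicate windows → 32 − 13 = 19 distinct.

19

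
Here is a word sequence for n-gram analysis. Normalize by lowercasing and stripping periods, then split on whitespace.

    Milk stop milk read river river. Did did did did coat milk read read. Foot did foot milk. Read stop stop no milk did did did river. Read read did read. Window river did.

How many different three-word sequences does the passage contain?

34 tokens → 32 trigram windows in total.
Repeated trigrams (each contributes count−1 duplicates):
  did did did: 3
2 duplicate windows → 32 − 2 = 30 distinct.

30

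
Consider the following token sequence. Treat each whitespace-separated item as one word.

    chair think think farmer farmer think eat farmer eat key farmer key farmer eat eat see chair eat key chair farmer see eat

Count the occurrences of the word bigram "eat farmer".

1

Scanning the 22 overlapping bigram windows for "eat farmer":
  position 7–8: eat farmer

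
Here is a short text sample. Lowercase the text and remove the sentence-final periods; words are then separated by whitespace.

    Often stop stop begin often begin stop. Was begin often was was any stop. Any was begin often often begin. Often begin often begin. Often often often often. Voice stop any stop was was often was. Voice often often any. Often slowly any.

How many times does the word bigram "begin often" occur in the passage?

Scanning the 42 overlapping bigram windows for "begin often":
  position 4–5: begin often
  position 9–10: begin often
  position 17–18: begin often
  position 20–21: begin often
  position 22–23: begin often
  position 24–25: begin often

6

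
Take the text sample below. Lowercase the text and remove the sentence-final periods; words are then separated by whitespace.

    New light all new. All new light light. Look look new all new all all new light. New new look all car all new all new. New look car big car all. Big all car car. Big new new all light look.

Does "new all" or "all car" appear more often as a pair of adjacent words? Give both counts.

"new all": 5 occurrences
"all car": 2 occurrences

"new all" (5 vs 2)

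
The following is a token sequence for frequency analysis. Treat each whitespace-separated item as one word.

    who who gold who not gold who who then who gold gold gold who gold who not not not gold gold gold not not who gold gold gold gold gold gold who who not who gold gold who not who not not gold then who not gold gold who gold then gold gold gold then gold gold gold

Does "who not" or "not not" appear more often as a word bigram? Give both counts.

"who not" (6 vs 4)

"who not": 6 occurrences
"not not": 4 occurrences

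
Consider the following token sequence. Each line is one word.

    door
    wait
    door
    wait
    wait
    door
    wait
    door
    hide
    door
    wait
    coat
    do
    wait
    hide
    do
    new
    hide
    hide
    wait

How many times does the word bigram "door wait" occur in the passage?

4

Scanning the 19 overlapping bigram windows for "door wait":
  position 1–2: door wait
  position 3–4: door wait
  position 6–7: door wait
  position 10–11: door wait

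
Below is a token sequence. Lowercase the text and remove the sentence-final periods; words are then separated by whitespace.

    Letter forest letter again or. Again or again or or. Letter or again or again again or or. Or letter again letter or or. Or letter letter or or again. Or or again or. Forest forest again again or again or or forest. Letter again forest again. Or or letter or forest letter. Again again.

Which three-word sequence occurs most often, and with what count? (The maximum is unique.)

"or again or", 6 times

Trigram frequencies (highest first):
  or again or: 6
  again or or: 5
  again or again: 4
  or or letter: 4
  forest letter again: 3
  or letter or: 2
  … (24 more, each ≤ 2)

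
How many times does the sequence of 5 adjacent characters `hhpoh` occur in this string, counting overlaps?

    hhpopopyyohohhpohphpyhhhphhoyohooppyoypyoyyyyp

Sliding a length-5 window over the 46 characters (42 positions):
  position 13–17: hhpoh

1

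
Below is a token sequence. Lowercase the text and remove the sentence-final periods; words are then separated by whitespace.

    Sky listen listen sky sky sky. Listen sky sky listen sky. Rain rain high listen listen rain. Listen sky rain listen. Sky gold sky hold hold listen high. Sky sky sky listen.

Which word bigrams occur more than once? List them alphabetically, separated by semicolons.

Bigram counts meeting the condition (more than once):
  listen listen: 2
  listen sky: 5
  rain listen: 2
  sky listen: 4
  sky rain: 2
  sky sky: 5

listen listen; listen sky; rain listen; sky listen; sky rain; sky sky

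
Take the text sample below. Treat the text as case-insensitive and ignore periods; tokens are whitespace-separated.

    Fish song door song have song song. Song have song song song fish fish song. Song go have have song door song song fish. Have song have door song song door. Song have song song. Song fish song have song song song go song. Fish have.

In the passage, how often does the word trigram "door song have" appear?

2

Scanning the 44 overlapping trigram windows for "door song have":
  position 3–5: door song have
  position 31–33: door song have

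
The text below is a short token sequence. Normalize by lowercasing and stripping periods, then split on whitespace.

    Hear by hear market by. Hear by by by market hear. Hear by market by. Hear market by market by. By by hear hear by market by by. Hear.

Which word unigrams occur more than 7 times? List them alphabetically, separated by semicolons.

Unigram counts meeting the condition (more than 7 times):
  by: 14
  hear: 9

by; hear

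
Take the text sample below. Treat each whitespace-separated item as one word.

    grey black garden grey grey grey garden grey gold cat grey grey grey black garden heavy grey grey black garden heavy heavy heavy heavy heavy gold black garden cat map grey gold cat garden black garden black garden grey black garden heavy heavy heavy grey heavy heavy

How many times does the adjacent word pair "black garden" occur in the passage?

7

Scanning the 46 overlapping bigram windows for "black garden":
  position 2–3: black garden
  position 14–15: black garden
  position 19–20: black garden
  position 27–28: black garden
  position 35–36: black garden
  position 37–38: black garden
  position 40–41: black garden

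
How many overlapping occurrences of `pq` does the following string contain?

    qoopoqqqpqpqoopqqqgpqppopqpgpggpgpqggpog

6

Sliding a length-2 window over the 40 characters (39 positions):
  position 9–10: pq
  position 11–12: pq
  position 15–16: pq
  position 20–21: pq
  position 25–26: pq
  position 34–35: pq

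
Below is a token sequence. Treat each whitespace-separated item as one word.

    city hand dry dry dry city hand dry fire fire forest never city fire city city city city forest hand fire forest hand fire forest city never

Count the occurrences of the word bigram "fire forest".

3

Scanning the 26 overlapping bigram windows for "fire forest":
  position 10–11: fire forest
  position 21–22: fire forest
  position 24–25: fire forest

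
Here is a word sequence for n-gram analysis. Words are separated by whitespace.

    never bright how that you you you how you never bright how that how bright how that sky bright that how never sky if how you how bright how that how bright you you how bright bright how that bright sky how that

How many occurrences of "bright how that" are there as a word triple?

5

Scanning the 41 overlapping trigram windows for "bright how that":
  position 2–4: bright how that
  position 11–13: bright how that
  position 15–17: bright how that
  position 28–30: bright how that
  position 37–39: bright how that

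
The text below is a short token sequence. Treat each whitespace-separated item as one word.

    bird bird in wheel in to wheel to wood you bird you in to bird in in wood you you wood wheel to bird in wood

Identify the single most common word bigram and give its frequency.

Bigram frequencies (highest first):
  bird in: 3
  in to: 2
  wheel to: 2
  wood you: 2
  to bird: 2
  in wood: 2
  … (12 more, each ≤ 1)

"bird in", 3 times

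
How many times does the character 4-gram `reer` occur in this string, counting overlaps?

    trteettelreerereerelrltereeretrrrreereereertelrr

Sliding a length-4 window over the 48 characters (45 positions):
  position 10–13: reer
  position 15–18: reer
  position 25–28: reer
  position 34–37: reer
  position 37–40: reer
  position 40–43: reer

6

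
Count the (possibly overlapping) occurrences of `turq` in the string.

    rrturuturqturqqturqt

Sliding a length-4 window over the 20 characters (17 positions):
  position 7–10: turq
  position 11–14: turq
  position 16–19: turq

3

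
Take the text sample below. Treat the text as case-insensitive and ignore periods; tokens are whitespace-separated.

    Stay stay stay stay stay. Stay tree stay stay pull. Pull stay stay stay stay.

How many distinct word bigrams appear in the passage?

6

15 tokens → 14 bigram windows in total.
Repeated bigrams (each contributes count−1 duplicates):
  stay stay: 9
8 duplicate windows → 14 − 8 = 6 distinct.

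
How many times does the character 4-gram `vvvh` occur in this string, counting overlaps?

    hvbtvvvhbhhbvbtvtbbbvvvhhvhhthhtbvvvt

2

Sliding a length-4 window over the 37 characters (34 positions):
  position 5–8: vvvh
  position 21–24: vvvh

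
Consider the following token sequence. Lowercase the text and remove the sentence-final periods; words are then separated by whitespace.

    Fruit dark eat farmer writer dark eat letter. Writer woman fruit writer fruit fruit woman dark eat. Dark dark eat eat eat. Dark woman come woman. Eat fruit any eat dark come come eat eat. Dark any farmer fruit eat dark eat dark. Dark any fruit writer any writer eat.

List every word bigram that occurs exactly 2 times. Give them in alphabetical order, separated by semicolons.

Bigram counts meeting the condition (exactly 2 times):
  dark any: 2
  dark dark: 2
  fruit writer: 2

dark any; dark dark; fruit writer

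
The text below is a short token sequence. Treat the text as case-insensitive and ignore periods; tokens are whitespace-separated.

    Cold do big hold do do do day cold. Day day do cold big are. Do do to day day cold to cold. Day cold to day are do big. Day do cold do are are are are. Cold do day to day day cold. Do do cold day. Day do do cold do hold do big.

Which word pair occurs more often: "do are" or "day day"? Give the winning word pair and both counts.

"day day" (4 vs 1)

"do are": 1 occurrence
"day day": 4 occurrences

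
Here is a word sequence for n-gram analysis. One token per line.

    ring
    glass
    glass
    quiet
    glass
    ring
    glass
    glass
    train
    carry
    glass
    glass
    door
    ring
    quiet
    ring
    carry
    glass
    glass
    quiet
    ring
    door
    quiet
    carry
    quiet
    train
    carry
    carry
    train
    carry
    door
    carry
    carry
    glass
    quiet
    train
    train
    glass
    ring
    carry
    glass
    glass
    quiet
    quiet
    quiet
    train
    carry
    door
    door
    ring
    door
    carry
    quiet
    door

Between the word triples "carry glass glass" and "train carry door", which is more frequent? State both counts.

"carry glass glass" (3 vs 2)

"carry glass glass": 3 occurrences
"train carry door": 2 occurrences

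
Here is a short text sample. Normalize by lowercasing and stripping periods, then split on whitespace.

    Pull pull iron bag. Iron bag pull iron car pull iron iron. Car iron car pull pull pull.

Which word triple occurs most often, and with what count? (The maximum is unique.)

Trigram frequencies (highest first):
  iron car pull: 2
  pull pull iron: 1
  pull iron bag: 1
  iron bag iron: 1
  bag iron bag: 1
  iron bag pull: 1
  … (9 more, each ≤ 1)

"iron car pull", 2 times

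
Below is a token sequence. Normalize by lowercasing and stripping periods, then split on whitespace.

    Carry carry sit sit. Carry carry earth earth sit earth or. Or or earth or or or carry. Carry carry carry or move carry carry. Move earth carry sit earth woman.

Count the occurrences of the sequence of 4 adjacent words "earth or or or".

Scanning the 28 overlapping 4-gram windows for "earth or or or":
  position 10–13: earth or or or
  position 14–17: earth or or or

2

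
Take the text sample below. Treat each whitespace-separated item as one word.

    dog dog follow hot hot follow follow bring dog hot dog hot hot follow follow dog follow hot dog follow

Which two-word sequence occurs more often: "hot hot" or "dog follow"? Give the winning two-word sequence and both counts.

"dog follow" (3 vs 2)

"hot hot": 2 occurrences
"dog follow": 3 occurrences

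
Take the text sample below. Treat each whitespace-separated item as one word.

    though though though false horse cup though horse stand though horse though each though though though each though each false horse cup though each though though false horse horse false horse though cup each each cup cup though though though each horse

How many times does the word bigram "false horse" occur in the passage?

Scanning the 41 overlapping bigram windows for "false horse":
  position 4–5: false horse
  position 20–21: false horse
  position 27–28: false horse
  position 30–31: false horse

4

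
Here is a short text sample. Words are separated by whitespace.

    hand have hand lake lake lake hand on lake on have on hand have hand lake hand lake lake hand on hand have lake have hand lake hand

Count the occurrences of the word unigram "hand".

Scanning the 28 tokens for "hand":
  position 1: hand
  position 3: hand
  position 7: hand
  position 13: hand
  position 15: hand
  position 17: hand
  position 20: hand
  position 22: hand
  position 26: hand
  position 28: hand

10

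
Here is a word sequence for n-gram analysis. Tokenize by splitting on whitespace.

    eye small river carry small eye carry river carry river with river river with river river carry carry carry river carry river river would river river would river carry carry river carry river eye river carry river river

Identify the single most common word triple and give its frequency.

"river carry river", 4 times

Trigram frequencies (highest first):
  river carry river: 4
  carry river carry: 3
  river with river: 2
  with river river: 2
  river carry carry: 2
  carry carry river: 2
  … (18 more, each ≤ 2)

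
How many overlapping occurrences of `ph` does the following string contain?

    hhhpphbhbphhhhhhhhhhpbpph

Sliding a length-2 window over the 25 characters (24 positions):
  position 5–6: ph
  position 10–11: ph
  position 24–25: ph

3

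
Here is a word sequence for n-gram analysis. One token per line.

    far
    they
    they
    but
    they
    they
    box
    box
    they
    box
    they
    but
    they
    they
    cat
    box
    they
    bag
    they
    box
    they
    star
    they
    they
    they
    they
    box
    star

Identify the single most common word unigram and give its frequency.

Unigram frequencies (highest first):
  they: 15
  box: 6
  but: 2
  star: 2
  far: 1
  cat: 1
  … (1 more, each ≤ 1)

"they", 15 times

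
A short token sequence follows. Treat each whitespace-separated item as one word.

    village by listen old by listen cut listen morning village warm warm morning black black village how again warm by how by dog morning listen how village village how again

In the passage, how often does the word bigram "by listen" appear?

Scanning the 29 overlapping bigram windows for "by listen":
  position 2–3: by listen
  position 5–6: by listen

2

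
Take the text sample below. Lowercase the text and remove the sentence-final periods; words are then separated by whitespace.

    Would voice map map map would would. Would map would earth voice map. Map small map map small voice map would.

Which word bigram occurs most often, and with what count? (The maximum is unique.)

Bigram frequencies (highest first):
  map map: 4
  voice map: 3
  map would: 3
  would would: 2
  map small: 2
  would voice: 1
  … (5 more, each ≤ 1)

"map map", 4 times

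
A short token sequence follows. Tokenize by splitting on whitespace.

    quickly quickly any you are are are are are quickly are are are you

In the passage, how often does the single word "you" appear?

Scanning the 14 tokens for "you":
  position 4: you
  position 14: you

2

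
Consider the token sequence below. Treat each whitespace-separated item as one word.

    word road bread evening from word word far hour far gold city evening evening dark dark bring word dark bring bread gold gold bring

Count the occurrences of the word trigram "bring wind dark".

0

Scanning the 22 overlapping trigram windows for "bring wind dark":
  (none found)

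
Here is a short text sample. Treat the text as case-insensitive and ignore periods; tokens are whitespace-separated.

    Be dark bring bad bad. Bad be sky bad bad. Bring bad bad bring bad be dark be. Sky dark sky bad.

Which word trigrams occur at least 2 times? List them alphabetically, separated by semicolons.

bad bad bring; bad bring bad; bring bad bad

Trigram counts meeting the condition (at least 2 times):
  bad bad bring: 2
  bad bring bad: 2
  bring bad bad: 2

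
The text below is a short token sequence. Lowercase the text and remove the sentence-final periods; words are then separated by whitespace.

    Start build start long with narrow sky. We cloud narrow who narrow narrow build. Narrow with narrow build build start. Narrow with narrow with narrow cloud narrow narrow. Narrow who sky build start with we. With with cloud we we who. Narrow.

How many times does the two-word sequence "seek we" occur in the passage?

Scanning the 41 overlapping bigram windows for "seek we":
  (none found)

0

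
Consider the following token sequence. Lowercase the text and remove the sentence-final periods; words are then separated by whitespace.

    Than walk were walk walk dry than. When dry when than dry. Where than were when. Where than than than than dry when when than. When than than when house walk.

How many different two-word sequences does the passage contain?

20

31 tokens → 30 bigram windows in total.
Repeated bigrams (each contributes count−1 duplicates):
  than than: 4
  than when: 3
  when than: 3
  dry when: 2
  than dry: 2
  where than: 2
10 duplicate windows → 30 − 10 = 20 distinct.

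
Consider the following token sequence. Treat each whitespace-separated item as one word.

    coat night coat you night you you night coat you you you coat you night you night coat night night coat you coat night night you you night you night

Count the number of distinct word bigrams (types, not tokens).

30 tokens → 29 bigram windows in total.
Repeated bigrams (each contributes count−1 duplicates):
  you night: 6
  coat you: 4
  night coat: 4
  night you: 4
  you you: 4
  coat night: 3
  night night: 2
  you coat: 2
21 duplicate windows → 29 − 21 = 8 distinct.

8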